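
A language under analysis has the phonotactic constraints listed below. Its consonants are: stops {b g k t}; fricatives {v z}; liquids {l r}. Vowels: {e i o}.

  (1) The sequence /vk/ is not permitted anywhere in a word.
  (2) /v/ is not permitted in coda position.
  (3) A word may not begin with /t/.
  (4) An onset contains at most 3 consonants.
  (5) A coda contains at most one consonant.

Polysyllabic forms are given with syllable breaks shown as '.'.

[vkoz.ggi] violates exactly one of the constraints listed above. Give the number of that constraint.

1

[vkoz.ggi]: contains banned sequence /vk/.
This is a violation of constraint 1: "The sequence /vk/ is not permitted anywhere in a word."
The remaining constraints (2, 3, 4, 5) are satisfied.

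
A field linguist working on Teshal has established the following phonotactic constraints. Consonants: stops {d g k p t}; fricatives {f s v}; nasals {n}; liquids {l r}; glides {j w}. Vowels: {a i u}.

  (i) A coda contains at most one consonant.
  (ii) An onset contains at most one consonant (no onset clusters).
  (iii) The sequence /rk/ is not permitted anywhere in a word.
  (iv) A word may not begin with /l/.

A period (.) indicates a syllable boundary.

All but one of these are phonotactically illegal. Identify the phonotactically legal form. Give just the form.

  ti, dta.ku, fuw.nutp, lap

ti

ti — σ1 onset /t/, coda /∅/ ok → phonotactically legal
dta.ku — violates constraint (ii): syllable 1 onset /dt/ has 2 consonants (> 1) → phonotactically illegal
fuw.nutp — violates constraint (i): syllable 2 coda /tp/ has 2 consonants (> 1) → phonotactically illegal
lap — violates constraint (iv): word begins with /l/ → phonotactically illegal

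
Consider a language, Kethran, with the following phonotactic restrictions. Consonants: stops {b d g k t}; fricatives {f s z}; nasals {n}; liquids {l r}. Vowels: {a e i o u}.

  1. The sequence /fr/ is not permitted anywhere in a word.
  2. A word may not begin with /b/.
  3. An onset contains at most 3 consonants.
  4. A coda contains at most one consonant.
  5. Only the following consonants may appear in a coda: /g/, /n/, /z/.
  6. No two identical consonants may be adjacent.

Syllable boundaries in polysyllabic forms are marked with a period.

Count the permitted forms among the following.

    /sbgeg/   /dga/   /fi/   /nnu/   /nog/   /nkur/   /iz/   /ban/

/sbgeg/ — σ1 onset /sbg/ (3C), coda /g/ ok → permitted
/dga/ — σ1 onset /dg/ (2C), coda /∅/ ok → permitted
/fi/ — σ1 onset /f/, coda /∅/ ok → permitted
/nnu/ — violates constraint 6: adjacent identical consonants /nn/ → not permitted
/nog/ — σ1 onset /n/, coda /g/ ok → permitted
/nkur/ — violates constraint 5: syllable 1 coda contains /r/, which is not a licensed coda consonant → not permitted
/iz/ — σ1 onset /∅/, coda /z/ ok → permitted
/ban/ — violates constraint 2: word begins with /b/ → not permitted
Permitted: /sbgeg/, /dga/, /fi/, /nog/, /iz/ → 5.

5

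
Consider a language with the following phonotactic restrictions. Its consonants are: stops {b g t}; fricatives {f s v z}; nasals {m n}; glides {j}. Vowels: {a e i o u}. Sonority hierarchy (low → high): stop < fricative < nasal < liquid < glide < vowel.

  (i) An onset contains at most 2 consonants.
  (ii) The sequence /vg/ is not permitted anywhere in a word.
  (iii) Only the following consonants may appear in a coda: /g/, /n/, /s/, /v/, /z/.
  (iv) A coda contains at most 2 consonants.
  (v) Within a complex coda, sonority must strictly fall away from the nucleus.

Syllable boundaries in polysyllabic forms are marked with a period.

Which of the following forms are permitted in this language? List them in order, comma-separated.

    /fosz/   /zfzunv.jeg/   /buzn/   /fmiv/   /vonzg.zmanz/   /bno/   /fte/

/fosz/ — violates constraint (v): syllable 1 coda /sz/: /s/ (fricative, 2) → /z/ (fricative, 2) does not fall → not permitted
/zfzunv.jeg/ — violates constraint (i): syllable 1 onset /zfz/ has 3 consonants (> 2) → not permitted
/buzn/ — violates constraint (v): syllable 1 coda /zn/: /z/ (fricative, 2) → /n/ (nasal, 3) does not fall → not permitted
/fmiv/ — σ1 onset /fm/ (2C), coda /v/ ok → permitted
/vonzg.zmanz/ — violates constraint (iv): syllable 1 coda /nzg/ has 3 consonants (> 2) → not permitted
/bno/ — σ1 onset /bn/ (2C), coda /∅/ ok → permitted
/fte/ — σ1 onset /ft/ (2C), coda /∅/ ok → permitted

/fmiv/, /bno/, /fte/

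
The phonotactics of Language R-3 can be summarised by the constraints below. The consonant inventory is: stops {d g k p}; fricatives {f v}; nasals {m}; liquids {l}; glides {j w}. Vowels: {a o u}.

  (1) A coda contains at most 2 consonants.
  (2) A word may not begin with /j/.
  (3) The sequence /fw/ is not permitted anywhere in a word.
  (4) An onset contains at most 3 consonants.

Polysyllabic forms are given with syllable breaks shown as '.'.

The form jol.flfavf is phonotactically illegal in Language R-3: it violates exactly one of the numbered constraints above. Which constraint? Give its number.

2

jol.flfavf: word begins with /j/.
This is a violation of constraint 2: "A word may not begin with /j/."
The remaining constraints (1, 3, 4) are satisfied.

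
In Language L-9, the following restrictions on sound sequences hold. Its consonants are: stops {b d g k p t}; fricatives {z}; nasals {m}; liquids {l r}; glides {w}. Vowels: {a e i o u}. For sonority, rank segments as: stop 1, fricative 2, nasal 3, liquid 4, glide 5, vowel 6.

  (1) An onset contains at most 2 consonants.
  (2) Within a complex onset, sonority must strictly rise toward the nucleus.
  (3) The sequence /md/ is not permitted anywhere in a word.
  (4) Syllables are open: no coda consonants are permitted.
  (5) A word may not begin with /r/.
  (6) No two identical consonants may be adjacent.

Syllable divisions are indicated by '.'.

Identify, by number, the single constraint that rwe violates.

5

rwe: word begins with /r/.
This is a violation of constraint 5: "A word may not begin with /r/."
The remaining constraints (1, 2, 3, 4, 6) are satisfied.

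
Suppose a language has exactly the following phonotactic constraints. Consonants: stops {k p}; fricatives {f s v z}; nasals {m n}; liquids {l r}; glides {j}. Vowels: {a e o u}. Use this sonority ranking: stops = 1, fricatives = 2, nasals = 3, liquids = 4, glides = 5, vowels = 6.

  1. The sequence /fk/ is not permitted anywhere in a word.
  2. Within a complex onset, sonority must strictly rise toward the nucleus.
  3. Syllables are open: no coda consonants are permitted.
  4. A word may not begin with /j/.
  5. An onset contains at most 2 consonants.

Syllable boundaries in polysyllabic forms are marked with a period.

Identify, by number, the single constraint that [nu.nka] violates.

[nu.nka]: syllable 2 onset /nk/: /n/ (nasal, 3) → /k/ (stop, 1) does not rise.
This is a violation of constraint 2: "Within a complex onset, sonority must strictly rise toward the nucleus."
The remaining constraints (1, 3, 4, 5) are satisfied.

2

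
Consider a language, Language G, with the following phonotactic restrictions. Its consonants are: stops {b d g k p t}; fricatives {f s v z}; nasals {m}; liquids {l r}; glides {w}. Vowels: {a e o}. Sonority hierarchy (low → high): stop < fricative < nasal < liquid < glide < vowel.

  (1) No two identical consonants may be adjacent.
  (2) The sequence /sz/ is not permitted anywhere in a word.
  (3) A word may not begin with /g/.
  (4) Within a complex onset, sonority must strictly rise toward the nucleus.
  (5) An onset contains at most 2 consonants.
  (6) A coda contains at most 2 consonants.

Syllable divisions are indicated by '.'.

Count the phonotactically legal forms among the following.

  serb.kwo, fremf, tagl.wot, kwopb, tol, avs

serb.kwo — σ1 onset /s/, coda /rb/ (2C) ok; σ2 onset /kw/ (1→5 rises), coda /∅/ ok → phonotactically legal
fremf — σ1 onset /fr/ (2→4 rises), coda /mf/ (2C) ok → phonotactically legal
tagl.wot — σ1 onset /t/, coda /gl/ (2C) ok; σ2 onset /w/, coda /t/ ok → phonotactically legal
kwopb — σ1 onset /kw/ (1→5 rises), coda /pb/ (2C) ok → phonotactically legal
tol — σ1 onset /t/, coda /l/ ok → phonotactically legal
avs — σ1 onset /∅/, coda /vs/ (2C) ok → phonotactically legal
Phonotactically legal: serb.kwo, fremf, tagl.wot, kwopb, tol, avs → 6.

6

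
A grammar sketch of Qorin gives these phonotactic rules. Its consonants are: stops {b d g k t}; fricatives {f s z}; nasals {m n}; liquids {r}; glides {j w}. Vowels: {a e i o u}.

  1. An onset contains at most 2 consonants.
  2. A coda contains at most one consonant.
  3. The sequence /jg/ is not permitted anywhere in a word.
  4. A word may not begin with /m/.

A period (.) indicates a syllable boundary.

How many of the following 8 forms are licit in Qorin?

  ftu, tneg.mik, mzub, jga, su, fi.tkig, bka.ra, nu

6

ftu — σ1 onset /ft/ (2C), coda /∅/ ok → licit
tneg.mik — σ1 onset /tn/ (2C), coda /g/ ok; σ2 onset /m/, coda /k/ ok → licit
mzub — violates constraint 4: word begins with /m/ → illicit
jga — violates constraint 3: contains banned sequence /jg/ → illicit
su — σ1 onset /s/, coda /∅/ ok → licit
fi.tkig — σ1 onset /f/, coda /∅/ ok; σ2 onset /tk/ (2C), coda /g/ ok → licit
bka.ra — σ1 onset /bk/ (2C), coda /∅/ ok; σ2 onset /r/, coda /∅/ ok → licit
nu — σ1 onset /n/, coda /∅/ ok → licit
Licit: ftu, tneg.mik, su, fi.tkig, bka.ra, nu → 6.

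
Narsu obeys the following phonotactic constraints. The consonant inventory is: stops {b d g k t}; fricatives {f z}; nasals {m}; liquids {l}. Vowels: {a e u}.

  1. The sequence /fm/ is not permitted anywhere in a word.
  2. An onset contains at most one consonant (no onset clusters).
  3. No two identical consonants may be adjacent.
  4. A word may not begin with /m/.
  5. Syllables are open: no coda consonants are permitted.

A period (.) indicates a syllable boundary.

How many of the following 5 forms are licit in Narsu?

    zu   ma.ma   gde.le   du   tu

zu — σ1 onset /z/, coda /∅/ ok → licit
ma.ma — violates constraint 4: word begins with /m/ → illicit
gde.le — violates constraint 2: syllable 1 onset /gd/ has 2 consonants (> 1) → illicit
du — σ1 onset /d/, coda /∅/ ok → licit
tu — σ1 onset /t/, coda /∅/ ok → licit
Licit: zu, du, tu → 3.

3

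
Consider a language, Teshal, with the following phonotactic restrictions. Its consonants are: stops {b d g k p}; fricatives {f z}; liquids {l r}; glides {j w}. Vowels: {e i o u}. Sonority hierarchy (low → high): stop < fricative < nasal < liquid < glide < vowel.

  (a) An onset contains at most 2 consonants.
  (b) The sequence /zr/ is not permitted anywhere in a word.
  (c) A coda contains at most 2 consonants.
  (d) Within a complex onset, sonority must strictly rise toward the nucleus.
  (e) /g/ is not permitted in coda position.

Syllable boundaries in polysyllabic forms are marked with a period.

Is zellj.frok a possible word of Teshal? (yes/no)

no

zellj.frok — violates constraint (c): syllable 1 coda /llj/ has 3 consonants (> 2) → phonotactically illegal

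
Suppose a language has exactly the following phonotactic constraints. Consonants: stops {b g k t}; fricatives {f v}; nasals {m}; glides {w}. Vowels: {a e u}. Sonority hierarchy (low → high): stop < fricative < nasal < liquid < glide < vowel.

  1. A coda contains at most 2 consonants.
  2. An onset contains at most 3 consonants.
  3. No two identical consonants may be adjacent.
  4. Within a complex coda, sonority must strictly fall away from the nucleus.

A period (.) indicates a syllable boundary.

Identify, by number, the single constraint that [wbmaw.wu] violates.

3

[wbmaw.wu]: adjacent identical consonants /ww/.
This is a violation of constraint 3: "No two identical consonants may be adjacent."
The remaining constraints (1, 2, 4) are satisfied.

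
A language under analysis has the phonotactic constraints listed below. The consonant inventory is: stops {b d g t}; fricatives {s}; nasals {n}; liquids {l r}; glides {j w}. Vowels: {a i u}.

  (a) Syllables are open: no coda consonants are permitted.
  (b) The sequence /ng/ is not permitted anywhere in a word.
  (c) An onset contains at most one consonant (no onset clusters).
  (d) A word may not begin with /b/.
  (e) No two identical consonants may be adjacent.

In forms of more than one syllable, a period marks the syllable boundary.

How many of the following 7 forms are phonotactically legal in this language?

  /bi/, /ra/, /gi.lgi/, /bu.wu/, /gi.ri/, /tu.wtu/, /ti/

/bi/ — violates constraint (d): word begins with /b/ → phonotactically illegal
/ra/ — σ1 onset /r/, coda /∅/ ok → phonotactically legal
/gi.lgi/ — violates constraint (c): syllable 2 onset /lg/ has 2 consonants (> 1) → phonotactically illegal
/bu.wu/ — violates constraint (d): word begins with /b/ → phonotactically illegal
/gi.ri/ — σ1 onset /g/, coda /∅/ ok; σ2 onset /r/, coda /∅/ ok → phonotactically legal
/tu.wtu/ — violates constraint (c): syllable 2 onset /wt/ has 2 consonants (> 1) → phonotactically illegal
/ti/ — σ1 onset /t/, coda /∅/ ok → phonotactically legal
Phonotactically legal: /ra/, /gi.ri/, /ti/ → 3.

3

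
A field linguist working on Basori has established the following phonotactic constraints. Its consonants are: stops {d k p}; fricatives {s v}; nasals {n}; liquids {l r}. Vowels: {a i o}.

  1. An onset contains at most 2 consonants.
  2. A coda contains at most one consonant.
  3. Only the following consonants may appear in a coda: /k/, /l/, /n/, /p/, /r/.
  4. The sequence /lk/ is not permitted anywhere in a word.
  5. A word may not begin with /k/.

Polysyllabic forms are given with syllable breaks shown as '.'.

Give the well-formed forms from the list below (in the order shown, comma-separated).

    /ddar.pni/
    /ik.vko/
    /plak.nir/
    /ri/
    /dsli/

/ddar.pni/, /ik.vko/, /plak.nir/, /ri/

/ddar.pni/ — σ1 onset /dd/ (2C), coda /r/ ok; σ2 onset /pn/ (2C), coda /∅/ ok → well-formed
/ik.vko/ — σ1 onset /∅/, coda /k/ ok; σ2 onset /vk/ (2C), coda /∅/ ok → well-formed
/plak.nir/ — σ1 onset /pl/ (2C), coda /k/ ok; σ2 onset /n/, coda /r/ ok → well-formed
/ri/ — σ1 onset /r/, coda /∅/ ok → well-formed
/dsli/ — violates constraint 1: syllable 1 onset /dsl/ has 3 consonants (> 2) → ill-formed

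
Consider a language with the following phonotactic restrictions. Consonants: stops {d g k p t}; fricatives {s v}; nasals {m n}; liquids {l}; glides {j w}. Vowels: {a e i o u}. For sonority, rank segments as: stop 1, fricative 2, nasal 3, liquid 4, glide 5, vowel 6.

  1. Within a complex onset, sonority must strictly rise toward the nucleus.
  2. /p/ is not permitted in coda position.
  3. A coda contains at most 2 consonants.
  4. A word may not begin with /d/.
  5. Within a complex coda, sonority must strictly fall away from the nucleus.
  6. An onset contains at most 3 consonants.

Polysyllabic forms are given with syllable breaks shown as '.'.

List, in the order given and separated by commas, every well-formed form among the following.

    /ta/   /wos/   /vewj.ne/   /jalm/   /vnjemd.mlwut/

/ta/ — σ1 onset /t/, coda /∅/ ok → well-formed
/wos/ — σ1 onset /w/, coda /s/ ok → well-formed
/vewj.ne/ — violates constraint 5: syllable 1 coda /wj/: /w/ (glide, 5) → /j/ (glide, 5) does not fall → ill-formed
/jalm/ — σ1 onset /j/, coda /lm/ (4→3 falls) ok → well-formed
/vnjemd.mlwut/ — σ1 onset /vnj/ (2→3→5 rises), coda /md/ (3→1 falls) ok; σ2 onset /mlw/ (3→4→5 rises), coda /t/ ok → well-formed

/ta/, /wos/, /jalm/, /vnjemd.mlwut/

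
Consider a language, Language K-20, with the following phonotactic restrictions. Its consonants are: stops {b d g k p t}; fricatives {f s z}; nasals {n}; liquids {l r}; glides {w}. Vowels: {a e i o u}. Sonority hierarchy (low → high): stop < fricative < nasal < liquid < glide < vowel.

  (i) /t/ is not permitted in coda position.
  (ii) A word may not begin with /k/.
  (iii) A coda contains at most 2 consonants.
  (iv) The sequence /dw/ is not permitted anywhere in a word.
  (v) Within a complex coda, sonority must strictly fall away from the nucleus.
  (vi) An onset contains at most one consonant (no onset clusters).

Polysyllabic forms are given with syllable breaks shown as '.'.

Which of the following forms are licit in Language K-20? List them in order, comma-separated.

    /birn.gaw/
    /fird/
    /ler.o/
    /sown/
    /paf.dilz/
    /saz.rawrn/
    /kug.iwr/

/birn.gaw/ — σ1 onset /b/, coda /rn/ (4→3 falls) ok; σ2 onset /g/, coda /w/ ok → licit
/fird/ — σ1 onset /f/, coda /rd/ (4→1 falls) ok → licit
/ler.o/ — σ1 onset /l/, coda /r/ ok; σ2 onset /∅/, coda /∅/ ok → licit
/sown/ — σ1 onset /s/, coda /wn/ (5→3 falls) ok → licit
/paf.dilz/ — σ1 onset /p/, coda /f/ ok; σ2 onset /d/, coda /lz/ (4→2 falls) ok → licit
/saz.rawrn/ — violates constraint (iii): syllable 2 coda /wrn/ has 3 consonants (> 2) → illicit
/kug.iwr/ — violates constraint (ii): word begins with /k/ → illicit

/birn.gaw/, /fird/, /ler.o/, /sown/, /paf.dilz/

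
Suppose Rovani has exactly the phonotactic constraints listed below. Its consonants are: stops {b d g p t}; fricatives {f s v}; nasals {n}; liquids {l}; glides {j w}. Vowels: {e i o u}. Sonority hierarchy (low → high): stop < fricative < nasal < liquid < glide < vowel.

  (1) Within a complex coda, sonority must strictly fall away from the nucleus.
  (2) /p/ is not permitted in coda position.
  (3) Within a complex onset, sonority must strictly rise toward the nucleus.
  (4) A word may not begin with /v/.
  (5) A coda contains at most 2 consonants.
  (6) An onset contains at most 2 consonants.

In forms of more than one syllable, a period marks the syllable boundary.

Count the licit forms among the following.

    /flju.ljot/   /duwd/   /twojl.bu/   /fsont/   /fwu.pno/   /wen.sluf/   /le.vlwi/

4

/flju.ljot/ — violates constraint 6: syllable 1 onset /flj/ has 3 consonants (> 2) → illicit
/duwd/ — σ1 onset /d/, coda /wd/ (5→1 falls) ok → licit
/twojl.bu/ — σ1 onset /tw/ (1→5 rises), coda /jl/ (5→4 falls) ok; σ2 onset /b/, coda /∅/ ok → licit
/fsont/ — violates constraint 3: syllable 1 onset /fs/: /f/ (fricative, 2) → /s/ (fricative, 2) does not rise → illicit
/fwu.pno/ — σ1 onset /fw/ (2→5 rises), coda /∅/ ok; σ2 onset /pn/ (1→3 rises), coda /∅/ ok → licit
/wen.sluf/ — σ1 onset /w/, coda /n/ ok; σ2 onset /sl/ (2→4 rises), coda /f/ ok → licit
/le.vlwi/ — violates constraint 6: syllable 2 onset /vlw/ has 3 consonants (> 2) → illicit
Licit: /duwd/, /twojl.bu/, /fwu.pno/, /wen.sluf/ → 4.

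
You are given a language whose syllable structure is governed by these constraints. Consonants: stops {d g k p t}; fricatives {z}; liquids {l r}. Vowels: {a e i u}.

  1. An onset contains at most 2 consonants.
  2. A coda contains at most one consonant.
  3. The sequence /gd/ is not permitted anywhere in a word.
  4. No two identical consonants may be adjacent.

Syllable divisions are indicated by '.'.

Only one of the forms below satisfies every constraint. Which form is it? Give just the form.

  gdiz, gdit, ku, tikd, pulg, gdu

ku

gdiz — violates constraint 3: contains banned sequence /gd/ → ill-formed
gdit — violates constraint 3: contains banned sequence /gd/ → ill-formed
ku — σ1 onset /k/, coda /∅/ ok → well-formed
tikd — violates constraint 2: syllable 1 coda /kd/ has 2 consonants (> 1) → ill-formed
pulg — violates constraint 2: syllable 1 coda /lg/ has 2 consonants (> 1) → ill-formed
gdu — violates constraint 3: contains banned sequence /gd/ → ill-formed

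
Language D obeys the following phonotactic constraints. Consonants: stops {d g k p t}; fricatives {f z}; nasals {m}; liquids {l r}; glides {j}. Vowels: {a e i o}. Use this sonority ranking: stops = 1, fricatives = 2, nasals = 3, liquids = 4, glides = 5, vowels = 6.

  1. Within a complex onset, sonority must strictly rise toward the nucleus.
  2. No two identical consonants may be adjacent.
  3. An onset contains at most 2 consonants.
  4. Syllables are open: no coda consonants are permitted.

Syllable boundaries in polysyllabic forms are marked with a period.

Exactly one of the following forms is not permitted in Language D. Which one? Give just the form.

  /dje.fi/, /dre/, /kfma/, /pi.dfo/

/kfma/

/dje.fi/ — σ1 onset /dj/ (1→5 rises), coda /∅/ ok; σ2 onset /f/, coda /∅/ ok → permitted
/dre/ — σ1 onset /dr/ (1→4 rises), coda /∅/ ok → permitted
/kfma/ — violates constraint 3: syllable 1 onset /kfm/ has 3 consonants (> 2) → not permitted
/pi.dfo/ — σ1 onset /p/, coda /∅/ ok; σ2 onset /df/ (1→2 rises), coda /∅/ ok → permitted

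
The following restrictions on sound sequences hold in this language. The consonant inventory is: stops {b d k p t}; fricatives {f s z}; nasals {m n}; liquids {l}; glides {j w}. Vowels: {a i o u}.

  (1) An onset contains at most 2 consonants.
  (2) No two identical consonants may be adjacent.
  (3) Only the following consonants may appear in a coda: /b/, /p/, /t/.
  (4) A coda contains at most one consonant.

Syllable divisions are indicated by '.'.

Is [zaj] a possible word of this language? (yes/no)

no

[zaj] — violates constraint 3: syllable 1 coda contains /j/, which is not a licensed coda consonant → phonotactically illegal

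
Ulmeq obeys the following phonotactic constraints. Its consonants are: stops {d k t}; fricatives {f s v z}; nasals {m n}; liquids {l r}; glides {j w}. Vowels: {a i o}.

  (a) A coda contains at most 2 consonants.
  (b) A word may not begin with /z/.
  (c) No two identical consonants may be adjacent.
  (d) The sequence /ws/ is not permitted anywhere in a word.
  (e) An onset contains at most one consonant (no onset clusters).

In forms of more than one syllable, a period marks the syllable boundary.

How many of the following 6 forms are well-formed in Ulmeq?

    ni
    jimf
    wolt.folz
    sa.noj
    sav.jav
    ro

ni — σ1 onset /n/, coda /∅/ ok → well-formed
jimf — σ1 onset /j/, coda /mf/ (2C) ok → well-formed
wolt.folz — σ1 onset /w/, coda /lt/ (2C) ok; σ2 onset /f/, coda /lz/ (2C) ok → well-formed
sa.noj — σ1 onset /s/, coda /∅/ ok; σ2 onset /n/, coda /j/ ok → well-formed
sav.jav — σ1 onset /s/, coda /v/ ok; σ2 onset /j/, coda /v/ ok → well-formed
ro — σ1 onset /r/, coda /∅/ ok → well-formed
Well-formed: ni, jimf, wolt.folz, sa.noj, sav.jav, ro → 6.

6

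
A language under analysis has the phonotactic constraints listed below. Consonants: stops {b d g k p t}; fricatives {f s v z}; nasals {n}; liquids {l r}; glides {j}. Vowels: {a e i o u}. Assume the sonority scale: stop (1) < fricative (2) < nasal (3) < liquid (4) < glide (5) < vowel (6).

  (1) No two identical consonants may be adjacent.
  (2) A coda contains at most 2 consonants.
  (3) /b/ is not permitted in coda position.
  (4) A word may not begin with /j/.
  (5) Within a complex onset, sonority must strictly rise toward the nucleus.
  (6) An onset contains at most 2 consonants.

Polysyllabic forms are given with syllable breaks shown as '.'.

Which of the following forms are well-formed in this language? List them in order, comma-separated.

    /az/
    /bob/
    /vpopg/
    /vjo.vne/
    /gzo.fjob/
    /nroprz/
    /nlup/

/az/ — σ1 onset /∅/, coda /z/ ok → well-formed
/bob/ — violates constraint 3: syllable 1 coda contains /b/ → ill-formed
/vpopg/ — violates constraint 5: syllable 1 onset /vp/: /v/ (fricative, 2) → /p/ (stop, 1) does not rise → ill-formed
/vjo.vne/ — σ1 onset /vj/ (2→5 rises), coda /∅/ ok; σ2 onset /vn/ (2→3 rises), coda /∅/ ok → well-formed
/gzo.fjob/ — violates constraint 3: syllable 2 coda contains /b/ → ill-formed
/nroprz/ — violates constraint 2: syllable 1 coda /prz/ has 3 consonants (> 2) → ill-formed
/nlup/ — σ1 onset /nl/ (3→4 rises), coda /p/ ok → well-formed

/az/, /vjo.vne/, /nlup/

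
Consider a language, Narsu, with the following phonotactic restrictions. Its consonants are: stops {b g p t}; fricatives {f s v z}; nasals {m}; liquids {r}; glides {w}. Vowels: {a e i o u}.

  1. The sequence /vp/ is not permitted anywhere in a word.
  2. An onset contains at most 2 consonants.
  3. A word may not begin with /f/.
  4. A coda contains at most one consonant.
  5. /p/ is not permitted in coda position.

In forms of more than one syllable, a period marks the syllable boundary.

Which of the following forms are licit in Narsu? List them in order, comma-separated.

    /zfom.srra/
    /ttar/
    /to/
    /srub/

/zfom.srra/ — violates constraint 2: syllable 2 onset /srr/ has 3 consonants (> 2) → illicit
/ttar/ — σ1 onset /tt/ (2C), coda /r/ ok → licit
/to/ — σ1 onset /t/, coda /∅/ ok → licit
/srub/ — σ1 onset /sr/ (2C), coda /b/ ok → licit

/ttar/, /to/, /srub/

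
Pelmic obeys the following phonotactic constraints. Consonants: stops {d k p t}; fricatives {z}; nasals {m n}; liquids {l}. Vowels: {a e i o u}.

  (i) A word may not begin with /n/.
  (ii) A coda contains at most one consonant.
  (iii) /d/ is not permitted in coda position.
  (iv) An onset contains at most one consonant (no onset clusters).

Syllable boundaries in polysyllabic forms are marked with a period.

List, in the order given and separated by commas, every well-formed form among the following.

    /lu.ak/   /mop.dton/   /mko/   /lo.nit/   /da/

/lu.ak/, /lo.nit/, /da/

/lu.ak/ — σ1 onset /l/, coda /∅/ ok; σ2 onset /∅/, coda /k/ ok → well-formed
/mop.dton/ — violates constraint (iv): syllable 2 onset /dt/ has 2 consonants (> 1) → ill-formed
/mko/ — violates constraint (iv): syllable 1 onset /mk/ has 2 consonants (> 1) → ill-formed
/lo.nit/ — σ1 onset /l/, coda /∅/ ok; σ2 onset /n/, coda /t/ ok → well-formed
/da/ — σ1 onset /d/, coda /∅/ ok → well-formed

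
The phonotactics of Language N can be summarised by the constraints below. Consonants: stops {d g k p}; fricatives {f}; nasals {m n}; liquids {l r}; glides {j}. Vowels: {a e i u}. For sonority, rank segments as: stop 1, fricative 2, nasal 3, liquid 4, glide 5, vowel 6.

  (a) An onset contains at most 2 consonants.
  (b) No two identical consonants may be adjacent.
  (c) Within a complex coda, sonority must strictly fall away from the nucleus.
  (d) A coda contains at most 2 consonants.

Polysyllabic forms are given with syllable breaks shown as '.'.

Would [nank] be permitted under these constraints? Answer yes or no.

[nank] — σ1 onset /n/, coda /nk/ (3→1 falls) ok → permitted

yes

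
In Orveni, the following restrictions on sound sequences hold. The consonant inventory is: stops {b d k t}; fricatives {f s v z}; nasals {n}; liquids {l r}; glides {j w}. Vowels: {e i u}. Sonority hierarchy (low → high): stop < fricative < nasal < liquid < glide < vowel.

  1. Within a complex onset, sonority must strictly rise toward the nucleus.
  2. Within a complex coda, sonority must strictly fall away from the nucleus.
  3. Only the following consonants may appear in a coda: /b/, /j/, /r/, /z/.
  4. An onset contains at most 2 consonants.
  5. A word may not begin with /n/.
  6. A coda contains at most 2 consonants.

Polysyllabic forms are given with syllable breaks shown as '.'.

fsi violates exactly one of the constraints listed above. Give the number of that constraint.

fsi: syllable 1 onset /fs/: /f/ (fricative, 2) → /s/ (fricative, 2) does not rise.
This is a violation of constraint 1: "Within a complex onset, sonority must strictly rise toward the nucleus."
The remaining constraints (2, 3, 4, 5, 6) are satisfied.

1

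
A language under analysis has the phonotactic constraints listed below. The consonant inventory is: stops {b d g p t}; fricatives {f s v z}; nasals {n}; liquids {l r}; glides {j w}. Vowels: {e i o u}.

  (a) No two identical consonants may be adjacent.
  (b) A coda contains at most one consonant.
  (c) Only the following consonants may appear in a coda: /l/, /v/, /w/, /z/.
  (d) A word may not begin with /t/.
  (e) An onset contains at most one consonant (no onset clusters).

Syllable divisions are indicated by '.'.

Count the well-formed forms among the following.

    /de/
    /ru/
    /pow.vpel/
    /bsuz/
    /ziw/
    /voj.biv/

/de/ — σ1 onset /d/, coda /∅/ ok → well-formed
/ru/ — σ1 onset /r/, coda /∅/ ok → well-formed
/pow.vpel/ — violates constraint (e): syllable 2 onset /vp/ has 2 consonants (> 1) → ill-formed
/bsuz/ — violates constraint (e): syllable 1 onset /bs/ has 2 consonants (> 1) → ill-formed
/ziw/ — σ1 onset /z/, coda /w/ ok → well-formed
/voj.biv/ — violates constraint (c): syllable 1 coda contains /j/, which is not a licensed coda consonant → ill-formed
Well-formed: /de/, /ru/, /ziw/ → 3.

3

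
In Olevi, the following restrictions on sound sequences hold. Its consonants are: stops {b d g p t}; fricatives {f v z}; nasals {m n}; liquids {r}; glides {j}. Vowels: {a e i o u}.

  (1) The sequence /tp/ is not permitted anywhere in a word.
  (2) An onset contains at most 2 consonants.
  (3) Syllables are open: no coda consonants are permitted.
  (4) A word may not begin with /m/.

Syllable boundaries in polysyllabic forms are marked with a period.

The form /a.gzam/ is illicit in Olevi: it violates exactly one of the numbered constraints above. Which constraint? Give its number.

3

/a.gzam/: syllable 2 coda /m/ has 1 consonant (> 0).
This is a violation of constraint 3: "Syllables are open: no coda consonants are permitted."
The remaining constraints (1, 2, 4) are satisfied.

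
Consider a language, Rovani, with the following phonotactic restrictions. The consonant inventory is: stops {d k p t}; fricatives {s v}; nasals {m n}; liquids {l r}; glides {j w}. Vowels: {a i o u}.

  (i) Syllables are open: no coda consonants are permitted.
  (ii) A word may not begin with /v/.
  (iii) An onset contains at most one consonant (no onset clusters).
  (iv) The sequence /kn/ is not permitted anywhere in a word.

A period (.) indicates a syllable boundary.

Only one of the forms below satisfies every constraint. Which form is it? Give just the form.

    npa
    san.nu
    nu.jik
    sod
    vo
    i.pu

npa — violates constraint (iii): syllable 1 onset /np/ has 2 consonants (> 1) → illicit
san.nu — violates constraint (i): syllable 1 coda /n/ has 1 consonant (> 0) → illicit
nu.jik — violates constraint (i): syllable 2 coda /k/ has 1 consonant (> 0) → illicit
sod — violates constraint (i): syllable 1 coda /d/ has 1 consonant (> 0) → illicit
vo — violates constraint (ii): word begins with /v/ → illicit
i.pu — σ1 onset /∅/, coda /∅/ ok; σ2 onset /p/, coda /∅/ ok → licit

i.pu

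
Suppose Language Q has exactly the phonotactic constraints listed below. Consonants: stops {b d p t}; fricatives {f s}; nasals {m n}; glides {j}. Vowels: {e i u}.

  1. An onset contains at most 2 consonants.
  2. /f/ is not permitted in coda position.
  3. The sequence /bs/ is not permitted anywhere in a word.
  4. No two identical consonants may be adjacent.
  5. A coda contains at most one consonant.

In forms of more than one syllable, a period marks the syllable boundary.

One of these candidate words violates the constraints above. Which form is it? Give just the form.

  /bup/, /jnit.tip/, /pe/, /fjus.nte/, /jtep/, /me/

/jnit.tip/

/bup/ — σ1 onset /b/, coda /p/ ok → permitted
/jnit.tip/ — violates constraint 4: adjacent identical consonants /tt/ → not permitted
/pe/ — σ1 onset /p/, coda /∅/ ok → permitted
/fjus.nte/ — σ1 onset /fj/ (2C), coda /s/ ok; σ2 onset /nt/ (2C), coda /∅/ ok → permitted
/jtep/ — σ1 onset /jt/ (2C), coda /p/ ok → permitted
/me/ — σ1 onset /m/, coda /∅/ ok → permitted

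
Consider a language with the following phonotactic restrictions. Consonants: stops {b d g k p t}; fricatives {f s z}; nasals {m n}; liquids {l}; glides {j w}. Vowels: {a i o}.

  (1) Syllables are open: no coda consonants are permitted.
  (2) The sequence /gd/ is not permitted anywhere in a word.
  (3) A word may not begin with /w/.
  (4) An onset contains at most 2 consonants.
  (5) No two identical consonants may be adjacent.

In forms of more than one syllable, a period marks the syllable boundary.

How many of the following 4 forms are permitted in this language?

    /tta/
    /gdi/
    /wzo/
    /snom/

0

/tta/ — violates constraint 5: adjacent identical consonants /tt/ → not permitted
/gdi/ — violates constraint 2: contains banned sequence /gd/ → not permitted
/wzo/ — violates constraint 3: word begins with /w/ → not permitted
/snom/ — violates constraint 1: syllable 1 coda /m/ has 1 consonant (> 0) → not permitted
No form is permitted → 0.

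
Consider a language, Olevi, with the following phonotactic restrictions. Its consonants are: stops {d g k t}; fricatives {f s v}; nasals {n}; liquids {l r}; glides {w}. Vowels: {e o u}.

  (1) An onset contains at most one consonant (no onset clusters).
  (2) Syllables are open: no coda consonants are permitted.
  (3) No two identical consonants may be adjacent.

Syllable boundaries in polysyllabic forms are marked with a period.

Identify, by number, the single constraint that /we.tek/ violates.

/we.tek/: syllable 2 coda /k/ has 1 consonant (> 0).
This is a violation of constraint 2: "Syllables are open: no coda consonants are permitted."
The remaining constraints (1, 3) are satisfied.

2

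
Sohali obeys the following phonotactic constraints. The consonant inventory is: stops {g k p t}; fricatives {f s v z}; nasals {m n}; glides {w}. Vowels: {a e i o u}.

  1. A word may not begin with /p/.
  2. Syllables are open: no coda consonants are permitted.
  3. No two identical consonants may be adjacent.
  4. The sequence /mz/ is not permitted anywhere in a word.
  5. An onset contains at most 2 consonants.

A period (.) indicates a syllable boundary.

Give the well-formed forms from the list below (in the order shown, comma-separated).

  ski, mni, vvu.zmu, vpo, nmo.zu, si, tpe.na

ski — σ1 onset /sk/ (2C), coda /∅/ ok → well-formed
mni — σ1 onset /mn/ (2C), coda /∅/ ok → well-formed
vvu.zmu — violates constraint 3: adjacent identical consonants /vv/ → ill-formed
vpo — σ1 onset /vp/ (2C), coda /∅/ ok → well-formed
nmo.zu — σ1 onset /nm/ (2C), coda /∅/ ok; σ2 onset /z/, coda /∅/ ok → well-formed
si — σ1 onset /s/, coda /∅/ ok → well-formed
tpe.na — σ1 onset /tp/ (2C), coda /∅/ ok; σ2 onset /n/, coda /∅/ ok → well-formed

ski, mni, vpo, nmo.zu, si, tpe.na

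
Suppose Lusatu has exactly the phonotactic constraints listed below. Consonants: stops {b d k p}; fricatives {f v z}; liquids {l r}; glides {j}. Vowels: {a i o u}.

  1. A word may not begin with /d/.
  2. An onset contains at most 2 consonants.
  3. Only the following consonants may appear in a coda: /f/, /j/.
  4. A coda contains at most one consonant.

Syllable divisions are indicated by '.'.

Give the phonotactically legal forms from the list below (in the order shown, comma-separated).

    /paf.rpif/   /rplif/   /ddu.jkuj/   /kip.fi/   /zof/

/paf.rpif/ — σ1 onset /p/, coda /f/ ok; σ2 onset /rp/ (2C), coda /f/ ok → phonotactically legal
/rplif/ — violates constraint 2: syllable 1 onset /rpl/ has 3 consonants (> 2) → phonotactically illegal
/ddu.jkuj/ — violates constraint 1: word begins with /d/ → phonotactically illegal
/kip.fi/ — violates constraint 3: syllable 1 coda contains /p/, which is not a licensed coda consonant → phonotactically illegal
/zof/ — σ1 onset /z/, coda /f/ ok → phonotactically legal

/paf.rpif/, /zof/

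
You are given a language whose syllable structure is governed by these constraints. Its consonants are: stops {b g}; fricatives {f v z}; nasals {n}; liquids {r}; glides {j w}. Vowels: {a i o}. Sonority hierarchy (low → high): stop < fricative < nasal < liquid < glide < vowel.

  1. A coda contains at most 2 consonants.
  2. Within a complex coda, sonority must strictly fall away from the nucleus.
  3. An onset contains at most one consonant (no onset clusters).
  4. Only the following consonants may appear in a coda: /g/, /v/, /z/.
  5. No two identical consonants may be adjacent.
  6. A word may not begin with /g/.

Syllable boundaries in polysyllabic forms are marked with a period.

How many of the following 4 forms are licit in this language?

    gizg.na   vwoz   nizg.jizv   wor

0

gizg.na — violates constraint 6: word begins with /g/ → illicit
vwoz — violates constraint 3: syllable 1 onset /vw/ has 2 consonants (> 1) → illicit
nizg.jizv — violates constraint 2: syllable 2 coda /zv/: /z/ (fricative, 2) → /v/ (fricative, 2) does not fall → illicit
wor — violates constraint 4: syllable 1 coda contains /r/, which is not a licensed coda consonant → illicit
No form is licit → 0.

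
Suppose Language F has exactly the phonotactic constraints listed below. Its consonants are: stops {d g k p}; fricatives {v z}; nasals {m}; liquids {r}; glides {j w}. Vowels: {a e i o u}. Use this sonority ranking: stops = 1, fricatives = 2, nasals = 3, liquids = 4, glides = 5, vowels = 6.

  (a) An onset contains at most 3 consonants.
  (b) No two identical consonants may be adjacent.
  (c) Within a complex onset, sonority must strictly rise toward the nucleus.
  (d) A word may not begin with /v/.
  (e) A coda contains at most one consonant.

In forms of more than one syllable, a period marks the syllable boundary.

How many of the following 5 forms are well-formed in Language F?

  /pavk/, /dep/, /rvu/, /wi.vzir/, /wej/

2

/pavk/ — violates constraint (e): syllable 1 coda /vk/ has 2 consonants (> 1) → ill-formed
/dep/ — σ1 onset /d/, coda /p/ ok → well-formed
/rvu/ — violates constraint (c): syllable 1 onset /rv/: /r/ (liquid, 4) → /v/ (fricative, 2) does not rise → ill-formed
/wi.vzir/ — violates constraint (c): syllable 2 onset /vz/: /v/ (fricative, 2) → /z/ (fricative, 2) does not rise → ill-formed
/wej/ — σ1 onset /w/, coda /j/ ok → well-formed
Well-formed: /dep/, /wej/ → 2.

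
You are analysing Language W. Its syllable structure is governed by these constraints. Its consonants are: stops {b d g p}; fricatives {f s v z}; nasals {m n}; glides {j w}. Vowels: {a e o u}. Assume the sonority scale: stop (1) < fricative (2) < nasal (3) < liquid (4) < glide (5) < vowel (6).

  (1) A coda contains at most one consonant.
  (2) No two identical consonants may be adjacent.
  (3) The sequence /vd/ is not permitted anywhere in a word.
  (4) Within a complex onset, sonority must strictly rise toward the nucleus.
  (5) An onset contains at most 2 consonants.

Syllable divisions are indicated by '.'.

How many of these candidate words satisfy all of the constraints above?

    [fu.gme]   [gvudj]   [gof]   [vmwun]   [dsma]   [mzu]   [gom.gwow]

[fu.gme] — σ1 onset /f/, coda /∅/ ok; σ2 onset /gm/ (1→3 rises), coda /∅/ ok → permitted
[gvudj] — violates constraint 1: syllable 1 coda /dj/ has 2 consonants (> 1) → not permitted
[gof] — σ1 onset /g/, coda /f/ ok → permitted
[vmwun] — violates constraint 5: syllable 1 onset /vmw/ has 3 consonants (> 2) → not permitted
[dsma] — violates constraint 5: syllable 1 onset /dsm/ has 3 consonants (> 2) → not permitted
[mzu] — violates constraint 4: syllable 1 onset /mz/: /m/ (nasal, 3) → /z/ (fricative, 2) does not rise → not permitted
[gom.gwow] — σ1 onset /g/, coda /m/ ok; σ2 onset /gw/ (1→5 rises), coda /w/ ok → permitted
Permitted: [fu.gme], [gof], [gom.gwow] → 3.

3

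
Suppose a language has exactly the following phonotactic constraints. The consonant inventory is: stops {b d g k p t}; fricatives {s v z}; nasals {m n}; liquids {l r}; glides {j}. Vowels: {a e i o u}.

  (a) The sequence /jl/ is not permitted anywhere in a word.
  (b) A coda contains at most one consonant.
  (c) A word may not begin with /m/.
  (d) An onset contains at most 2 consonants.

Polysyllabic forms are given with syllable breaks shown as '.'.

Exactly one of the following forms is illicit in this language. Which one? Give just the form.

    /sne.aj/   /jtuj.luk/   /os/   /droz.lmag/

/sne.aj/ — σ1 onset /sn/ (2C), coda /∅/ ok; σ2 onset /∅/, coda /j/ ok → licit
/jtuj.luk/ — violates constraint (a): contains banned sequence /jl/ → illicit
/os/ — σ1 onset /∅/, coda /s/ ok → licit
/droz.lmag/ — σ1 onset /dr/ (2C), coda /z/ ok; σ2 onset /lm/ (2C), coda /g/ ok → licit

/jtuj.luk/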